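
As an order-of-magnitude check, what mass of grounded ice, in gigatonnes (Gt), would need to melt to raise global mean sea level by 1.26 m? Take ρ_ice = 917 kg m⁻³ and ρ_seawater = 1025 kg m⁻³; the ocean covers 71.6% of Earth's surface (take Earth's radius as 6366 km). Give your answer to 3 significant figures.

≈ 4.71×10^5 Gt

Required water volume = Δh × A = 1.26 m × 3.65×10^14 m² = 4.594×10^14 m³.
ρ_w = 1025 kg m⁻³, so the mass of water = 4.594×10^14 m³ × 1025 kg m⁻³ = 4.709×10^17 kg = 4.71×10^5 Gt (and the same mass of ice, by conservation).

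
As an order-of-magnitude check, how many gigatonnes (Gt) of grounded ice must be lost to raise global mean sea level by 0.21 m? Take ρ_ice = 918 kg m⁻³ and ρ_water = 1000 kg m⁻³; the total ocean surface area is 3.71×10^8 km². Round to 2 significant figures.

Required water volume = Δh × A = 0.21 m × 3.71×10^14 m² = 7.791×10^13 m³.
ρ_w = 1000 kg m⁻³, so the mass of water = 7.791×10^13 m³ × 1000 kg m⁻³ = 7.791×10^16 kg = 7.8×10^4 Gt (and the same mass of ice, by conservation).

≈ 7.8×10^4 Gt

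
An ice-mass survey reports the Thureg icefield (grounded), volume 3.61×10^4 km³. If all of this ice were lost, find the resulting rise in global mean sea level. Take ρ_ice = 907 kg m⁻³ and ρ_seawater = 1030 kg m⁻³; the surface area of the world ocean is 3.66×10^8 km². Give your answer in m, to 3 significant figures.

≈ 0.0869 m

Thureg: 3.61×10^4 km³ × (907/1030) = 3.179×10^4 km³ of water.
Spread over 3.66×10^14 m² of ocean, Δh = 3.179×10^13 / 3.66×10^14 = 0.0869 m.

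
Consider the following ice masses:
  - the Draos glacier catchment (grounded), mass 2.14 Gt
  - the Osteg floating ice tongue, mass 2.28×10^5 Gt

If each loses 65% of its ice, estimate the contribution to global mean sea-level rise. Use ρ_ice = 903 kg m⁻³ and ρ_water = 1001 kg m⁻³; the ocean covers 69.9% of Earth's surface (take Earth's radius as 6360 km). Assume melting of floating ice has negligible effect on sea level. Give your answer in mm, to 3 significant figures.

≈ 3.91×10^-3 mm

Draos: 0.65 × 2.14 Gt = 1.391×10^12 kg; dividing by ρ_w = 1001 kg m⁻³ gives 1.390×10^9 m³ of water.
The Osteg floating ice tongue is floating and already displaces its own weight of water, so its melt adds essentially nothing to sea level.
Total added water ≈ 1.390×10^9 m³ over 3.55×10^14 m² → Δh = 3.91×10^-6 m = 3.91×10^-3 mm.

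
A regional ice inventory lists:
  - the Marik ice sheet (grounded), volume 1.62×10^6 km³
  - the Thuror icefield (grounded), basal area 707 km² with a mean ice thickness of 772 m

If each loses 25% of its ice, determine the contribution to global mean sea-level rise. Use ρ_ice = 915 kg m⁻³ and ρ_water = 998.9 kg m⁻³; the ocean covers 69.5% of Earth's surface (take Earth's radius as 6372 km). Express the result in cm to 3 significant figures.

Marik: 0.25 × 1.62×10^6 km³ × (915/998.9) = 3.710×10^5 km³ of water.
Thuror: ice volume = 707 km² × 772 m = 545.8 km³; 0.25 × 545.8 × (915/998.9) = 125.0 km³ of water.
Total added water ≈ 3.711×10^14 m³ over 3.55×10^14 m² → Δh = 1.05 m = 105 cm.

≈ 105 cm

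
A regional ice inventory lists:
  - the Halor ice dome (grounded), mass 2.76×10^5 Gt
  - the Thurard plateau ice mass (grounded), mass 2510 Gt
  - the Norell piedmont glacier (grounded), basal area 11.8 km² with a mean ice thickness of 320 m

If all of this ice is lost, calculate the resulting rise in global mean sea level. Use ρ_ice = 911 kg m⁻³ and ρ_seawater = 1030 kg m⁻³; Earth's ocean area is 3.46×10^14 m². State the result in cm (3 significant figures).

Halor: 2.76×10^5 Gt = 2.760×10^17 kg; dividing by ρ_w = 1030 kg m⁻³ gives 2.680×10^14 m³ of water.
Thurard: 2510 Gt = 2.510×10^15 kg; dividing by ρ_w = 1030 kg m⁻³ gives 2.437×10^12 m³ of water.
Norell: ice volume = 11.8 km² × 320 m = 3.776 km³; 3.776 × (911/1030) = 3.340 km³ of water.
Total added water ≈ 2.704×10^14 m³ over 3.46×10^14 m² → Δh = 0.782 m = 78.2 cm.

≈ 78.2 cm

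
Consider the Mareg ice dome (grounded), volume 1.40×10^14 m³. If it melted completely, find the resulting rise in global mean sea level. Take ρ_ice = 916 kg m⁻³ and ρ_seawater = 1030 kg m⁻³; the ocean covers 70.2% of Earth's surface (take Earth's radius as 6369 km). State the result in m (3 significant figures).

Mareg: 1.40×10^14 m³ × (916/1030) = 1.245×10^14 m³ of water.
Spread over 3.58×10^14 m² of ocean, Δh = 1.245×10^14 / 3.58×10^14 = 0.348 m.

≈ 0.348 m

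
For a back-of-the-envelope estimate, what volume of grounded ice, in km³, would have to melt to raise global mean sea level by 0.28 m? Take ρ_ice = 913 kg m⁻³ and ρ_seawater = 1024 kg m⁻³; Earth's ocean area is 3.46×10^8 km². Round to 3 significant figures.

≈ 1.09×10^5 km³

Required water volume = Δh × A = 0.28 m × 3.46×10^14 m² = 9.688×10^13 m³ = 9.688×10^4 km³.
Ice volume = water volume × ρ_w/ρ_ice = 9.688×10^4 × 1024/913 = 1.09×10^5 km³.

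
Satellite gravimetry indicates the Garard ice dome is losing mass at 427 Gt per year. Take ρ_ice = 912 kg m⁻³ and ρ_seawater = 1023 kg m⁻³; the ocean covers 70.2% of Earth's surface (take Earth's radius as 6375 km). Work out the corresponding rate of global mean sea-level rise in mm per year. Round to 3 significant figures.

≈ 1.16 mm/yr

ρ_w = 1023 kg m⁻³. Annual water volume added = 427 Gt / ρ_w = 4.270×10^14 kg / 1023 kg m⁻³ = 4.174×10^11 m³.
Δh per year = 4.174×10^11 / 3.59×10^14 = 1.16×10^-3 m = 1.16 mm.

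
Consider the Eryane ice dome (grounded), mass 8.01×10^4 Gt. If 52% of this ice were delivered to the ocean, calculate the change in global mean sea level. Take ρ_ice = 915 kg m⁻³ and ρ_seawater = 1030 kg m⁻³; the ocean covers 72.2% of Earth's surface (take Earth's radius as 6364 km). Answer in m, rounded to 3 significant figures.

Eryane: 0.52 × 8.01×10^4 Gt = 4.165×10^16 kg; dividing by ρ_w = 1030 kg m⁻³ gives 4.044×10^13 m³ of water.
Spread over 3.67×10^14 m² of ocean, Δh = 4.044×10^13 / 3.67×10^14 = 0.110 m.

≈ 0.110 m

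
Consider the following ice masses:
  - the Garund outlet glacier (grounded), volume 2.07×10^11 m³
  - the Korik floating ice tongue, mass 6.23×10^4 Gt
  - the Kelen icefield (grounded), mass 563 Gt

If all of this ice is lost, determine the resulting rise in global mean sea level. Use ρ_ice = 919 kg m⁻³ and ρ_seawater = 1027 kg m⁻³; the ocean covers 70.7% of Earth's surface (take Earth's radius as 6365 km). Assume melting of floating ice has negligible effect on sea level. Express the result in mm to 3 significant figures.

≈ 2.04 mm

Garund: 2.07×10^11 m³ × (919/1027) = 1.852×10^11 m³ of water.
The Korik floating ice tongue is floating and already displaces its own weight of water, so its melt adds essentially nothing to sea level.
Kelen: 563 Gt = 5.630×10^14 kg; dividing by ρ_w = 1027 kg m⁻³ gives 5.482×10^11 m³ of water.
Total added water ≈ 7.334×10^11 m³ over 3.60×10^14 m² → Δh = 2.04×10^-3 m = 2.04 mm.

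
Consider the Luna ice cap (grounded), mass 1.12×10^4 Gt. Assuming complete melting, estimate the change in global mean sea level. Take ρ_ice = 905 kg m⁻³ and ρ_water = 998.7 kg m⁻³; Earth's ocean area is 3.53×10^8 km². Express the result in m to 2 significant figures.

≈ 0.032 m

Luna: 1.12×10^4 Gt = 1.120×10^16 kg; dividing by ρ_w = 998.7 kg m⁻³ gives 1.121×10^13 m³ of water.
Spread over 3.53×10^14 m² of ocean, Δh = 1.121×10^13 / 3.53×10^14 = 0.0318 m.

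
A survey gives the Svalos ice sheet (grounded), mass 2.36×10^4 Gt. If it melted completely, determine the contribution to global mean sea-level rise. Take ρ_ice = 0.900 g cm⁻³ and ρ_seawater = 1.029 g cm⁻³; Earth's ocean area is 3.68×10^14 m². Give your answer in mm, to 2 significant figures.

≈ 62 mm

Svalos: 2.36×10^4 Gt = 2.360×10^16 kg; dividing by ρ_w = 1.029 g cm⁻³ = 1029 kg m⁻³ gives 2.293×10^13 m³ of water.
Spread over 3.68×10^14 m² of ocean, Δh = 2.293×10^13 / 3.68×10^14 = 0.0623 m = 62 mm.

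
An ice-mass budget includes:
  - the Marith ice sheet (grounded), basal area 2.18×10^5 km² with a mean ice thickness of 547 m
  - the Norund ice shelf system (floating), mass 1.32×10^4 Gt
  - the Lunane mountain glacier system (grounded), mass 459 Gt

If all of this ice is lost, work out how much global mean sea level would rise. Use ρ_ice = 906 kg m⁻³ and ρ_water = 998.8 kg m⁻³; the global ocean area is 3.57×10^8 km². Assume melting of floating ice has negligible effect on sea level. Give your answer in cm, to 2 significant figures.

≈ 30 cm

Marith: ice volume = 2.18×10^5 km² × 547 m = 1.192×10^5 km³; 1.192×10^5 × (906/998.8) = 1.082×10^5 km³ of water.
The Norund ice shelf system is floating and already displaces its own weight of water, so its melt adds essentially nothing to sea level.
Lunane: 459 Gt = 4.590×10^14 kg; dividing by ρ_w = 998.8 kg m⁻³ gives 4.596×10^11 m³ of water.
Total added water ≈ 1.086×10^14 m³ over 3.57×10^14 m² → Δh = 0.304 m = 30 cm.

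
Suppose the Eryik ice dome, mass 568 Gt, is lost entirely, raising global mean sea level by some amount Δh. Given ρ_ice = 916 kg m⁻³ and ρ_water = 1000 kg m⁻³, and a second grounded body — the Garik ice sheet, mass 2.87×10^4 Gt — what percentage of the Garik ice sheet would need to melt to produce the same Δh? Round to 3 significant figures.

Equal sea-level rise means equal mass of meltwater, i.e. equal mass of ice lost.
Ice mass of Eryik: 5.680×10^14 kg; ice mass of Garik: 2.870×10^16 kg.
Fraction required = 5.680×10^14 / 2.870×10^16 = 0.0198 → 1.98 %.

≈ 1.98 %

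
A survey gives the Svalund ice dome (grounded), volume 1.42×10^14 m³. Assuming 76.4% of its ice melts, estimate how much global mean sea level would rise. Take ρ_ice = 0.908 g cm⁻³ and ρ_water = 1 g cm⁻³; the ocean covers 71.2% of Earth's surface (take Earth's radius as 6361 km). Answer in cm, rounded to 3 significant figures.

≈ 27.2 cm

Svalund: 0.764 × 1.42×10^14 m³ × (908/1000) = 9.851×10^13 m³ of water.
Spread over 3.62×10^14 m² of ocean, Δh = 9.851×10^13 / 3.62×10^14 = 0.272 m = 27.2 cm.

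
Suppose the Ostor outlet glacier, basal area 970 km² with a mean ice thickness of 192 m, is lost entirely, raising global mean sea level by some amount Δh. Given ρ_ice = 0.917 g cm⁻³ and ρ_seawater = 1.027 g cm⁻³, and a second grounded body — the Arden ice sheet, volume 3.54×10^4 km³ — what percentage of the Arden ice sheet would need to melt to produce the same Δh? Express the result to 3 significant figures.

≈ 0.526 %

Equal sea-level rise means equal mass of meltwater, i.e. equal mass of ice lost.
Ice mass of Ostor: 1.708×10^14 kg; ice mass of Arden: 3.246×10^16 kg.
Fraction required = 1.708×10^14 / 3.246×10^16 = 5.26×10^-3 → 0.526 %.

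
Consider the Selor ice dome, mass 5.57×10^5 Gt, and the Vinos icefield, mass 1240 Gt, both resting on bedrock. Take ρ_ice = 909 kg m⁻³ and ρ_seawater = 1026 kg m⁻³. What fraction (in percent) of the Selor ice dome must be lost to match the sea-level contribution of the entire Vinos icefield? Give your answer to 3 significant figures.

Equal sea-level rise means equal mass of meltwater, i.e. equal mass of ice lost.
Ice mass of Vinos: 1.240×10^15 kg; ice mass of Selor: 5.570×10^17 kg.
Fraction required = 1.240×10^15 / 5.570×10^17 = 2.23×10^-3 → 0.223 %.

≈ 0.223 %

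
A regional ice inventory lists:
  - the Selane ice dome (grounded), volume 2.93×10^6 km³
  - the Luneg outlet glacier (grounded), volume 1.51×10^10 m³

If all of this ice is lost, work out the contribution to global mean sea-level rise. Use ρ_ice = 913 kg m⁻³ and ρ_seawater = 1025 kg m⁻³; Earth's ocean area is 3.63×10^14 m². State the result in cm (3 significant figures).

Selane: 2.93×10^6 km³ × (913/1025) = 2.610×10^6 km³ of water.
Luneg: 1.51×10^10 m³ × (913/1025) = 1.345×10^10 m³ of water.
Total added water ≈ 2.610×10^15 m³ over 3.63×10^14 m² → Δh = 7.19 m = 719 cm.

≈ 719 cm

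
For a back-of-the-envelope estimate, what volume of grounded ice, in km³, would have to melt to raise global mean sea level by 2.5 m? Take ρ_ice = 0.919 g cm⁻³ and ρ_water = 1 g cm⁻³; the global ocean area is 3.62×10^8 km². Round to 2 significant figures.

Required water volume = Δh × A = 2.5 m × 3.62×10^14 m² = 9.050×10^14 m³ = 9.050×10^5 km³.
Ice volume = water volume × ρ_w/ρ_ice = 9.050×10^5 × 1000/919 = 9.8×10^5 km³.

≈ 9.8×10^5 km³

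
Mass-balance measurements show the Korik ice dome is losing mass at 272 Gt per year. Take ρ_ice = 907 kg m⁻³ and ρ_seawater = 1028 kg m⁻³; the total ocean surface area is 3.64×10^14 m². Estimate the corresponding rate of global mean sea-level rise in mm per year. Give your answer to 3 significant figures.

≈ 0.727 mm/yr

ρ_w = 1028 kg m⁻³. Annual water volume added = 272 Gt / ρ_w = 2.720×10^14 kg / 1028 kg m⁻³ = 2.646×10^11 m³.
Δh per year = 2.646×10^11 / 3.64×10^14 = 7.27×10^-4 m = 0.727 mm.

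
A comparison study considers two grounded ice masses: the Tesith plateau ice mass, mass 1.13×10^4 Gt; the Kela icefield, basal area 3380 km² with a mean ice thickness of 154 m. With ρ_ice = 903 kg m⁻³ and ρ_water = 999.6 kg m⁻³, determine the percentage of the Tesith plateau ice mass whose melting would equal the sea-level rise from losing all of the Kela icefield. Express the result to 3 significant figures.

Equal sea-level rise means equal mass of meltwater, i.e. equal mass of ice lost.
Ice mass of Kela: 4.700×10^14 kg; ice mass of Tesith: 1.130×10^16 kg.
Fraction required = 4.700×10^14 / 1.130×10^16 = 0.0416 → 4.16 %.

≈ 4.16 %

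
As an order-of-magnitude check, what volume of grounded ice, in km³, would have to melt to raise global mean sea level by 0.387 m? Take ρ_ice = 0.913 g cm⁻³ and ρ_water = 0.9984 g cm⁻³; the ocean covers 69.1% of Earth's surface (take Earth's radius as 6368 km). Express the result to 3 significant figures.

≈ 1.49×10^5 km³

Required water volume = Δh × A = 0.387 m × 3.52×10^14 m² = 1.363×10^14 m³ = 1.363×10^5 km³.
Ice volume = water volume × ρ_w/ρ_ice = 1.363×10^5 × 998.4/913 = 1.49×10^5 km³.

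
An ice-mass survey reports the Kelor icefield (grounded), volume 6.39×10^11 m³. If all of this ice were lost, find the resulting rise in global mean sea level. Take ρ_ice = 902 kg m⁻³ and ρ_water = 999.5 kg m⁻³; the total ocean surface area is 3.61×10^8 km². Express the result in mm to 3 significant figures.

Kelor: 6.39×10^11 m³ × (902/999.5) = 5.767×10^11 m³ of water.
Spread over 3.61×10^14 m² of ocean, Δh = 5.767×10^11 / 3.61×10^14 = 1.60×10^-3 m = 1.60 mm.

≈ 1.60 mm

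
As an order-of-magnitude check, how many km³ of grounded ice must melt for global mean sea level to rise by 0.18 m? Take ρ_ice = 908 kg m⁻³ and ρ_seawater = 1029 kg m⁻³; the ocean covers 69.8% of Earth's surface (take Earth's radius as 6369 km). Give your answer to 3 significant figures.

≈ 7.26×10^4 km³

Required water volume = Δh × A = 0.18 m × 3.56×10^14 m² = 6.404×10^13 m³ = 6.404×10^4 km³.
Ice volume = water volume × ρ_w/ρ_ice = 6.404×10^4 × 1029/908 = 7.26×10^4 km³.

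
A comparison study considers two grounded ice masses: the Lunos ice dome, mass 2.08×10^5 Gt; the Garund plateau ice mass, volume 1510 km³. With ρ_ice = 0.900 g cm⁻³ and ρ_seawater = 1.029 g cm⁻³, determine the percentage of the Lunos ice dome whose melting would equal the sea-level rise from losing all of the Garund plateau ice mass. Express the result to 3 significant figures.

≈ 0.653 %

Equal sea-level rise means equal mass of meltwater, i.e. equal mass of ice lost.
Ice mass of Garund: 1.359×10^15 kg; ice mass of Lunos: 2.080×10^17 kg.
Fraction required = 1.359×10^15 / 2.080×10^17 = 6.53×10^-3 → 0.653 %.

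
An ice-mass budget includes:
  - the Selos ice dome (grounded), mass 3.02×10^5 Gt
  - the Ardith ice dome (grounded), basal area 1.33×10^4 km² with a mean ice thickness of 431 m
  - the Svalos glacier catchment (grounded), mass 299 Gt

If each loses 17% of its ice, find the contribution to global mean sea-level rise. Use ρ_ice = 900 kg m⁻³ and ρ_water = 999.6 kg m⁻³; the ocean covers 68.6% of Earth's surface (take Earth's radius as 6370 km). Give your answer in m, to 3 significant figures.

Selos: 0.17 × 3.02×10^5 Gt = 5.134×10^16 kg; dividing by ρ_w = 999.6 kg m⁻³ gives 5.136×10^13 m³ of water.
Ardith: ice volume = 1.33×10^4 km² × 431 m = 5732 km³; 0.17 × 5732 × (900/999.6) = 877.4 km³ of water.
Svalos: 0.17 × 299 Gt = 5.083×10^13 kg; dividing by ρ_w = 999.6 kg m⁻³ gives 5.085×10^10 m³ of water.
Total added water ≈ 5.229×10^13 m³ over 3.50×10^14 m² → Δh = 0.149 m.

≈ 0.149 m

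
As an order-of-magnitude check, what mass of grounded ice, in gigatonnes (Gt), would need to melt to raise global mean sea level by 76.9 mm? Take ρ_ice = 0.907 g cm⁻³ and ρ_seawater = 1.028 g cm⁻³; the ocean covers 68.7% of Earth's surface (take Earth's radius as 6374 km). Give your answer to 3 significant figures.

Required water volume = Δh × A = 0.0769 m × 3.51×10^14 m² = 2.697×10^13 m³.
ρ_w = 1.028 g cm⁻³ = 1028 kg m⁻³, so the mass of water = 2.697×10^13 m³ × 1028 kg m⁻³ = 2.773×10^16 kg = 2.77×10^4 Gt (and the same mass of ice, by conservation).

≈ 2.77×10^4 Gt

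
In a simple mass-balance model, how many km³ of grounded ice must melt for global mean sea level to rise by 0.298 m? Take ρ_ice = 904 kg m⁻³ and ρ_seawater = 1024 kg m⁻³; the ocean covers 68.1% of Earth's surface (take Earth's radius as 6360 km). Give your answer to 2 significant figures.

Required water volume = Δh × A = 0.298 m × 3.46×10^14 m² = 1.032×10^14 m³ = 1.032×10^5 km³.
Ice volume = water volume × ρ_w/ρ_ice = 1.032×10^5 × 1024/904 = 1.2×10^5 km³.

≈ 1.2×10^5 km³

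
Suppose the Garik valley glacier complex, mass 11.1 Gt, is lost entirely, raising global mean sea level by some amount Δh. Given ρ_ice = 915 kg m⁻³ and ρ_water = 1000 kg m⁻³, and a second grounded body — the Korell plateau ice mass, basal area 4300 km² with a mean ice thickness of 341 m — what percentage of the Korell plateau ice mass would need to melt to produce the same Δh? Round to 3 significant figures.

Equal sea-level rise means equal mass of meltwater, i.e. equal mass of ice lost.
Ice mass of Garik: 1.110×10^13 kg; ice mass of Korell: 1.342×10^15 kg.
Fraction required = 1.110×10^13 / 1.342×10^15 = 8.27×10^-3 → 0.827 %.

≈ 0.827 %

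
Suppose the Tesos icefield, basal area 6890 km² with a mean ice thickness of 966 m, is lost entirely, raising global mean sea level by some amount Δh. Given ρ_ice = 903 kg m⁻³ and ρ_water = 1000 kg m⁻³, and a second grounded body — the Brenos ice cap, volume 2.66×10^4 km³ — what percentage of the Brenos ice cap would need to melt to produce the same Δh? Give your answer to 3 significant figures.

Equal sea-level rise means equal mass of meltwater, i.e. equal mass of ice lost.
Ice mass of Tesos: 6.010×10^15 kg; ice mass of Brenos: 2.402×10^16 kg.
Fraction required = 6.010×10^15 / 2.402×10^16 = 0.250 → 25.0 %.

≈ 25.0 %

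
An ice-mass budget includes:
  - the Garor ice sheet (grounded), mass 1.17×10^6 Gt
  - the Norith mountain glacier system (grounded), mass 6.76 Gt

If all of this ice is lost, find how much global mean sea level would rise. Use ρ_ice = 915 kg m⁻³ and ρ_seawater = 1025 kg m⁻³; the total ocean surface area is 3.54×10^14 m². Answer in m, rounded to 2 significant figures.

≈ 3.2 m

Garor: 1.17×10^6 Gt = 1.170×10^18 kg; dividing by ρ_w = 1025 kg m⁻³ gives 1.141×10^15 m³ of water.
Norith: 6.76 Gt = 6.760×10^12 kg; dividing by ρ_w = 1025 kg m⁻³ gives 6.595×10^9 m³ of water.
Total added water ≈ 1.141×10^15 m³ over 3.54×10^14 m² → Δh = 3.22 m.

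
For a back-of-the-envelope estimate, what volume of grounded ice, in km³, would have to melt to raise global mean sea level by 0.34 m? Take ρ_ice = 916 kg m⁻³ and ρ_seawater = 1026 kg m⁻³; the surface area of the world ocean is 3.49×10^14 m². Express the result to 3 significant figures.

≈ 1.33×10^5 km³

Required water volume = Δh × A = 0.34 m × 3.49×10^14 m² = 1.187×10^14 m³ = 1.187×10^5 km³.
Ice volume = water volume × ρ_w/ρ_ice = 1.187×10^5 × 1026/916 = 1.33×10^5 km³.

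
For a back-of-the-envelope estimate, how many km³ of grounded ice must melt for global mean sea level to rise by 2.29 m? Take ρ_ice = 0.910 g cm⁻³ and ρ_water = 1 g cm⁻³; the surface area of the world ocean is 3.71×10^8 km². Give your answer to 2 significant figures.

≈ 9.3×10^5 km³

Required water volume = Δh × A = 2.29 m × 3.71×10^14 m² = 8.496×10^14 m³ = 8.496×10^5 km³.
Ice volume = water volume × ρ_w/ρ_ice = 8.496×10^5 × 1000/910 = 9.3×10^5 km³.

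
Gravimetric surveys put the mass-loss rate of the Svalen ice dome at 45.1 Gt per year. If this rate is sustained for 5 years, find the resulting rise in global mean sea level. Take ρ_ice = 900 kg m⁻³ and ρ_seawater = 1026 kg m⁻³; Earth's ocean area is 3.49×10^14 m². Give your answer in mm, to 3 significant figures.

≈ 0.630 mm

Total mass lost = 45.1 Gt/yr × 5 yr = 225.5 Gt = 2.255×10^14 kg.
ρ_w = 1026 kg m⁻³, so water volume = 2.255×10^14 / 1026 = 2.198×10^11 m³.
Δh = 2.198×10^11 / 3.49×10^14 = 6.30×10^-4 m = 0.630 mm.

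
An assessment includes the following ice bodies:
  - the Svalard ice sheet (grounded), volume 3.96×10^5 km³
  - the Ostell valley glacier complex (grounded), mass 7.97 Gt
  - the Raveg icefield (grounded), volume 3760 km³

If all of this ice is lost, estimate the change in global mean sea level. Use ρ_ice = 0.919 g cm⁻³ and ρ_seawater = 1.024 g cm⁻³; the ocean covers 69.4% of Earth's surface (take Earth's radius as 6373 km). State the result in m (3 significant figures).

Svalard: 3.96×10^5 km³ × (919/1024) = 3.554×10^5 km³ of water.
Ostell: 7.97 Gt = 7.970×10^12 kg; dividing by ρ_w = 1.024 g cm⁻³ = 1024 kg m⁻³ gives 7.783×10^9 m³ of water.
Raveg: 3760 km³ × (919/1024) = 3374 km³ of water.
Total added water ≈ 3.588×10^14 m³ over 3.54×10^14 m² → Δh = 1.01 m.

≈ 1.01 m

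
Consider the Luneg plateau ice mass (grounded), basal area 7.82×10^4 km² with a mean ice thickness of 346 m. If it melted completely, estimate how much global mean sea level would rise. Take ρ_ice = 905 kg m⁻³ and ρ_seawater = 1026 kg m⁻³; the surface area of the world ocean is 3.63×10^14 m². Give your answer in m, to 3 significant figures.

≈ 0.0657 m

Luneg: ice volume = 7.82×10^4 km² × 346 m = 2.706×10^4 km³; 2.706×10^4 × (905/1026) = 2.387×10^4 km³ of water.
Spread over 3.63×10^14 m² of ocean, Δh = 2.387×10^13 / 3.63×10^14 = 0.0657 m.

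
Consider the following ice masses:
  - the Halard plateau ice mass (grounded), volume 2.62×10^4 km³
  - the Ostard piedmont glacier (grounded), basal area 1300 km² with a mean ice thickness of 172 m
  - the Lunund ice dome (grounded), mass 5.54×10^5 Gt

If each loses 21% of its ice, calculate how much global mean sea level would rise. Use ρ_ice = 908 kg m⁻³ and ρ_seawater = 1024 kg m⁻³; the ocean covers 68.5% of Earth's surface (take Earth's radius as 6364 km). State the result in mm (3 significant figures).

≈ 340 mm

Halard: 0.21 × 2.62×10^4 km³ × (908/1024) = 4879 km³ of water.
Ostard: ice volume = 1300 km² × 172 m = 223.6 km³; 0.21 × 223.6 × (908/1024) = 41.64 km³ of water.
Lunund: 0.21 × 5.54×10^5 Gt = 1.163×10^17 kg; dividing by ρ_w = 1024 kg m⁻³ gives 1.136×10^14 m³ of water.
Total added water ≈ 1.185×10^14 m³ over 3.49×10^14 m² → Δh = 0.340 m = 340 mm.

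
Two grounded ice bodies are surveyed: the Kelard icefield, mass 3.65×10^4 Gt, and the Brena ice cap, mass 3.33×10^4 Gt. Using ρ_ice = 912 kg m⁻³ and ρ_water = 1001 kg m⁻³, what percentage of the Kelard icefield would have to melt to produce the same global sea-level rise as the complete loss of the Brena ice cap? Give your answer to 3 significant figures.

≈ 91.2 %

Equal sea-level rise means equal mass of meltwater, i.e. equal mass of ice lost.
Ice mass of Brena: 3.330×10^16 kg; ice mass of Kelard: 3.650×10^16 kg.
Fraction required = 3.330×10^16 / 3.650×10^16 = 0.912 → 91.2 %.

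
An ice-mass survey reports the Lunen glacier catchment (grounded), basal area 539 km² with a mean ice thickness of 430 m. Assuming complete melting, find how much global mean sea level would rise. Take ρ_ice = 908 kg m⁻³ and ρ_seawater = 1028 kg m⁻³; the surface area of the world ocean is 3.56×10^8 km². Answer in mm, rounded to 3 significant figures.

≈ 0.575 mm

Lunen: ice volume = 539 km² × 430 m = 231.8 km³; 231.8 × (908/1028) = 204.7 km³ of water.
Spread over 3.56×10^14 m² of ocean, Δh = 2.047×10^11 / 3.56×10^14 = 5.75×10^-4 m = 0.575 mm.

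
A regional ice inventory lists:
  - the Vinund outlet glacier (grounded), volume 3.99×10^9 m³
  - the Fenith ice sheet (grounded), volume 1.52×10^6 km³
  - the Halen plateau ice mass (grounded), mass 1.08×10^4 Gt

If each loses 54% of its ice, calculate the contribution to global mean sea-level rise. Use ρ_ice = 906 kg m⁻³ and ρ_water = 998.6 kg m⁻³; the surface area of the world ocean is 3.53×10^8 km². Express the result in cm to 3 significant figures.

Vinund: 0.54 × 3.99×10^9 m³ × (906/998.6) = 1.955×10^9 m³ of water.
Fenith: 0.54 × 1.52×10^6 km³ × (906/998.6) = 7.447×10^5 km³ of water.
Halen: 0.54 × 1.08×10^4 Gt = 5.832×10^15 kg; dividing by ρ_w = 998.6 kg m⁻³ gives 5.840×10^12 m³ of water.
Total added water ≈ 7.505×10^14 m³ over 3.53×10^14 m² → Δh = 2.13 m = 213 cm.

≈ 213 cm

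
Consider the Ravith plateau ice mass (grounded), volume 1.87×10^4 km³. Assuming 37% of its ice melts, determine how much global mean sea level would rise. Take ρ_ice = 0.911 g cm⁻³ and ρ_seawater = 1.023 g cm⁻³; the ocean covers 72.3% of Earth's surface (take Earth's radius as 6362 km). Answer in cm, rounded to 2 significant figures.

≈ 1.7 cm

Ravith: 0.37 × 1.87×10^4 km³ × (911/1023) = 6161 km³ of water.
Spread over 3.68×10^14 m² of ocean, Δh = 6.161×10^12 / 3.68×10^14 = 0.0168 m = 1.7 cm.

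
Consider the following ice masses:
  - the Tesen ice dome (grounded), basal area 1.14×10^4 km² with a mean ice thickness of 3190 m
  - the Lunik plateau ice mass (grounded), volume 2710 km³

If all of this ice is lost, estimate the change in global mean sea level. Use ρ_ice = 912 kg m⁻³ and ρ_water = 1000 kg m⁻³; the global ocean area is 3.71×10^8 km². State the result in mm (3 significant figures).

≈ 96.1 mm

Tesen: ice volume = 1.14×10^4 km² × 3190 m = 3.637×10^4 km³; 3.637×10^4 × (912/1000) = 3.317×10^4 km³ of water.
Lunik: 2710 km³ × (912/1000) = 2472 km³ of water.
Total added water ≈ 3.564×10^13 m³ over 3.71×10^14 m² → Δh = 0.0961 m = 96.1 mm.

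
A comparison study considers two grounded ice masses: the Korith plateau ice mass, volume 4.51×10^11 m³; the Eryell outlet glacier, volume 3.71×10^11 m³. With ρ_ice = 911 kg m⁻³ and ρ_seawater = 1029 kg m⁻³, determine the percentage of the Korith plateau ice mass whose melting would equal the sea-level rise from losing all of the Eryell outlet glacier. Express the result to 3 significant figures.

Equal sea-level rise means equal mass of meltwater, i.e. equal mass of ice lost.
Ice mass of Eryell: 3.380×10^14 kg; ice mass of Korith: 4.109×10^14 kg.
Fraction required = 3.380×10^14 / 4.109×10^14 = 0.823 → 82.3 %.

≈ 82.3 %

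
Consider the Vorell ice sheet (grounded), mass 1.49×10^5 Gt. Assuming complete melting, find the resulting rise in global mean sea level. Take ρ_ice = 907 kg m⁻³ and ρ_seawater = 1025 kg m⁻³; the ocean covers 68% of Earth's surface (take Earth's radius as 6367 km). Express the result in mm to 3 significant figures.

≈ 420 mm

Vorell: 1.49×10^5 Gt = 1.490×10^17 kg; dividing by ρ_w = 1025 kg m⁻³ gives 1.454×10^14 m³ of water.
Spread over 3.46×10^14 m² of ocean, Δh = 1.454×10^14 / 3.46×10^14 = 0.420 m = 420 mm.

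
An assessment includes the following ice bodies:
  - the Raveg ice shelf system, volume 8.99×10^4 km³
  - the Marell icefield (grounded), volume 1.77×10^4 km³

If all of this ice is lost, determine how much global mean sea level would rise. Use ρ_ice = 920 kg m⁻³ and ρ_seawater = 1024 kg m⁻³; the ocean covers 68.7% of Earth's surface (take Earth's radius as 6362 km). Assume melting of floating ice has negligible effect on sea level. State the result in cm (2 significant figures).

The Raveg ice shelf system is floating and already displaces its own weight of water, so its melt adds essentially nothing to sea level.
Marell: 1.77×10^4 km³ × (920/1024) = 1.590×10^4 km³ of water.
Total added water ≈ 1.590×10^13 m³ over 3.49×10^14 m² → Δh = 0.0455 m = 4.6 cm.

≈ 4.6 cm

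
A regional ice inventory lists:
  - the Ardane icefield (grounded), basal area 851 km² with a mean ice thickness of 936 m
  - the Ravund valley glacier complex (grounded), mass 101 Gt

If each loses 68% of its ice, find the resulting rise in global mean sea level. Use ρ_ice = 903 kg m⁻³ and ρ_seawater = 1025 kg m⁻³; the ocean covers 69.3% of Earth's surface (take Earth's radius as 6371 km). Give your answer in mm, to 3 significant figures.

Ardane: ice volume = 851 km² × 936 m = 796.5 km³; 0.68 × 796.5 × (903/1025) = 477.2 km³ of water.
Ravund: 0.68 × 101 Gt = 6.868×10^13 kg; dividing by ρ_w = 1025 kg m⁻³ gives 6.700×10^10 m³ of water.
Total added water ≈ 5.442×10^11 m³ over 3.53×10^14 m² → Δh = 1.54×10^-3 m = 1.54 mm.

≈ 1.54 mm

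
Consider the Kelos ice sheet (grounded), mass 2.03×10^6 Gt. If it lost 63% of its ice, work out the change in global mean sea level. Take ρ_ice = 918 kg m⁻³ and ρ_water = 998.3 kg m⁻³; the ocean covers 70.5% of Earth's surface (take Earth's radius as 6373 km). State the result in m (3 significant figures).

≈ 3.56 m

Kelos: 0.63 × 2.03×10^6 Gt = 1.279×10^18 kg; dividing by ρ_w = 998.3 kg m⁻³ gives 1.281×10^15 m³ of water.
Spread over 3.60×10^14 m² of ocean, Δh = 1.281×10^15 / 3.60×10^14 = 3.56 m.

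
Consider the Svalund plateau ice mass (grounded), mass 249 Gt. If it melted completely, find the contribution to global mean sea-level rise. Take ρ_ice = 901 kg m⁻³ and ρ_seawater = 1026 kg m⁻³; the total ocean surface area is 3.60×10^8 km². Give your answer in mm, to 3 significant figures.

≈ 0.674 mm

Svalund: 249 Gt = 2.490×10^14 kg; dividing by ρ_w = 1026 kg m⁻³ gives 2.427×10^11 m³ of water.
Spread over 3.60×10^14 m² of ocean, Δh = 2.427×10^11 / 3.60×10^14 = 6.74×10^-4 m = 0.674 mm.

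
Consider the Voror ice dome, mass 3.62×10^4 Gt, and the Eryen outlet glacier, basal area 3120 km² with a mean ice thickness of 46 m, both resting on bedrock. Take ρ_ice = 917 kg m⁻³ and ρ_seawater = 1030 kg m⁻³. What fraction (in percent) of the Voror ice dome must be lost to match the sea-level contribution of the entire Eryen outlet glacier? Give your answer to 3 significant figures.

≈ 0.364 %

Equal sea-level rise means equal mass of meltwater, i.e. equal mass of ice lost.
Ice mass of Eryen: 1.316×10^14 kg; ice mass of Voror: 3.620×10^16 kg.
Fraction required = 1.316×10^14 / 3.620×10^16 = 3.64×10^-3 → 0.364 %.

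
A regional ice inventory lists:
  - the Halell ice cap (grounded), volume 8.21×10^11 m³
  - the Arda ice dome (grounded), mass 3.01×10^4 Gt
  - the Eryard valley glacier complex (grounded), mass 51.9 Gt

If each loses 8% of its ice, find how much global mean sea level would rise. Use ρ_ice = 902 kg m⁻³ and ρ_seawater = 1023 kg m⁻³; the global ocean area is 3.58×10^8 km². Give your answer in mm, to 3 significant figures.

≈ 6.75 mm

Halell: 0.08 × 8.21×10^11 m³ × (902/1023) = 5.791×10^10 m³ of water.
Arda: 0.08 × 3.01×10^4 Gt = 2.408×10^15 kg; dividing by ρ_w = 1023 kg m⁻³ gives 2.354×10^12 m³ of water.
Eryard: 0.08 × 51.9 Gt = 4.152×10^12 kg; dividing by ρ_w = 1023 kg m⁻³ gives 4.059×10^9 m³ of water.
Total added water ≈ 2.416×10^12 m³ over 3.58×10^14 m² → Δh = 6.75×10^-3 m = 6.75 mm.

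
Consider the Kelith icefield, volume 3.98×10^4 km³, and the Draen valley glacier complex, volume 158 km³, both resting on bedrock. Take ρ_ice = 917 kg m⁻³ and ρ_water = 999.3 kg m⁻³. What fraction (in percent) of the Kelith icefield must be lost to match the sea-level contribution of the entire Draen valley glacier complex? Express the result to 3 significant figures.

≈ 0.397 %

Equal sea-level rise means equal mass of meltwater, i.e. equal mass of ice lost.
Ice mass of Draen: 1.449×10^14 kg; ice mass of Kelith: 3.650×10^16 kg.
Fraction required = 1.449×10^14 / 3.650×10^16 = 3.97×10^-3 → 0.397 %.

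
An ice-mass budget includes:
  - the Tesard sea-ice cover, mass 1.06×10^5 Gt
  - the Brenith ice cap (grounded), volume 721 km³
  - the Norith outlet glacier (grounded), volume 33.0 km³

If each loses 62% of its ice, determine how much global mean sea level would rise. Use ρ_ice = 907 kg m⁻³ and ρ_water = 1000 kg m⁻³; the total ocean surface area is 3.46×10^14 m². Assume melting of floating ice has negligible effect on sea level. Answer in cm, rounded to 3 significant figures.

≈ 0.123 cm

The Tesard sea-ice cover is floating and already displaces its own weight of water, so its melt adds essentially nothing to sea level.
Brenith: 0.62 × 721 km³ × (907/1000) = 405.4 km³ of water.
Norith: 0.62 × 33.0 km³ × (907/1000) = 18.56 km³ of water.
Total added water ≈ 4.240×10^11 m³ over 3.46×10^14 m² → Δh = 1.23×10^-3 m = 0.123 cm.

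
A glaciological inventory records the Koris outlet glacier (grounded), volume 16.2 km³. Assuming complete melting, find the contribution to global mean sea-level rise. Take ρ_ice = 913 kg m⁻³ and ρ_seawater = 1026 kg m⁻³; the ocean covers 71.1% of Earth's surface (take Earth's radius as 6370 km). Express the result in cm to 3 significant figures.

≈ 3.98×10^-3 cm

Koris: 16.2 km³ × (913/1026) = 14.42 km³ of water.
Spread over 3.63×10^14 m² of ocean, Δh = 1.442×10^10 / 3.63×10^14 = 3.98×10^-5 m = 3.98×10^-3 cm.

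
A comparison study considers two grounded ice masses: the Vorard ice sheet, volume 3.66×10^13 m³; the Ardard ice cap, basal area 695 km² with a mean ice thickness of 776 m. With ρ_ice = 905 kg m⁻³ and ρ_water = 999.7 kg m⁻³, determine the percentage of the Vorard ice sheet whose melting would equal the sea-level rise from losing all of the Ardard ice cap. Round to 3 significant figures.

Equal sea-level rise means equal mass of meltwater, i.e. equal mass of ice lost.
Ice mass of Ardard: 4.881×10^14 kg; ice mass of Vorard: 3.312×10^16 kg.
Fraction required = 4.881×10^14 / 3.312×10^16 = 0.0147 → 1.47 %.

≈ 1.47 %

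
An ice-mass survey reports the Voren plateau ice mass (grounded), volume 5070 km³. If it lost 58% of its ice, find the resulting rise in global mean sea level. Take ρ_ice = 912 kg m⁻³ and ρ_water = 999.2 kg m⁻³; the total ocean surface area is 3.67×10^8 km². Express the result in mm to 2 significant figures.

Voren: 0.58 × 5070 km³ × (912/999.2) = 2684 km³ of water.
Spread over 3.67×10^14 m² of ocean, Δh = 2.684×10^12 / 3.67×10^14 = 7.31×10^-3 m = 7.3 mm.

≈ 7.3 mm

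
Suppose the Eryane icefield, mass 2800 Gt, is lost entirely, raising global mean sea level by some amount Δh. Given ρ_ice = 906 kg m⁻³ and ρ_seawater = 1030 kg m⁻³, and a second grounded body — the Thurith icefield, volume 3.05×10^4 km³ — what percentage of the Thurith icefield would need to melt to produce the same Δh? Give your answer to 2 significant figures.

≈ 10 %

Equal sea-level rise means equal mass of meltwater, i.e. equal mass of ice lost.
Ice mass of Eryane: 2.800×10^15 kg; ice mass of Thurith: 2.763×10^16 kg.
Fraction required = 2.800×10^15 / 2.763×10^16 = 0.101 → 10 %.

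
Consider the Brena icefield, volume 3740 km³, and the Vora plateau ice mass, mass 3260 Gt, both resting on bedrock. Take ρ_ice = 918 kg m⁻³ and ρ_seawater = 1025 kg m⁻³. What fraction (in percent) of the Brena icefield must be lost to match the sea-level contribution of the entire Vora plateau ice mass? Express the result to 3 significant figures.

≈ 95.0 %

Equal sea-level rise means equal mass of meltwater, i.e. equal mass of ice lost.
Ice mass of Vora: 3.260×10^15 kg; ice mass of Brena: 3.433×10^15 kg.
Fraction required = 3.260×10^15 / 3.433×10^15 = 0.950 → 95.0 %.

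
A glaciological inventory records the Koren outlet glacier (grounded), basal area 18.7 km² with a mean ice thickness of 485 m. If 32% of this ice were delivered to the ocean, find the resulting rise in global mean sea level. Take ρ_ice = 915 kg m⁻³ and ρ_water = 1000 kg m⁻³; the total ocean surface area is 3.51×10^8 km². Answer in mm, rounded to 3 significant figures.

≈ 7.57×10^-3 mm

Koren: ice volume = 18.7 km² × 485 m = 9.069 km³; 0.32 × 9.069 × (915/1000) = 2.656 km³ of water.
Spread over 3.51×10^14 m² of ocean, Δh = 2.656×10^9 / 3.51×10^14 = 7.57×10^-6 m = 7.57×10^-3 mm.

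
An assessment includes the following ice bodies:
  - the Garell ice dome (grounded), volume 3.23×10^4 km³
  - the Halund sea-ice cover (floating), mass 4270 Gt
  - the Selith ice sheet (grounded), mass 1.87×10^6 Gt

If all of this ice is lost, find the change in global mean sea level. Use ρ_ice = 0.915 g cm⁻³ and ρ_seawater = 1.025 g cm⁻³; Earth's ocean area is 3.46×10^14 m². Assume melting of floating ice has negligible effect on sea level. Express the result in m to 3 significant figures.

≈ 5.36 m

Garell: 3.23×10^4 km³ × (915/1025) = 2.883×10^4 km³ of water.
The Halund sea-ice cover is floating and already displaces its own weight of water, so its melt adds essentially nothing to sea level.
Selith: 1.87×10^6 Gt = 1.870×10^18 kg; dividing by ρ_w = 1.025 g cm⁻³ = 1025 kg m⁻³ gives 1.824×10^15 m³ of water.
Total added water ≈ 1.853×10^15 m³ over 3.46×10^14 m² → Δh = 5.36 m.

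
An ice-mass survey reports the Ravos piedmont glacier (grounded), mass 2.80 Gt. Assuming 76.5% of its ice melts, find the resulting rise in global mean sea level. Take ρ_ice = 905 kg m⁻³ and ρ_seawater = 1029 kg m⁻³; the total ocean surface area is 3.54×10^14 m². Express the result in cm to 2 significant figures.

Ravos: 0.765 × 2.80 Gt = 2.142×10^12 kg; dividing by ρ_w = 1029 kg m⁻³ gives 2.082×10^9 m³ of water.
Spread over 3.54×10^14 m² of ocean, Δh = 2.082×10^9 / 3.54×10^14 = 5.88×10^-6 m = 5.9×10^-4 cm.

≈ 5.9×10^-4 cm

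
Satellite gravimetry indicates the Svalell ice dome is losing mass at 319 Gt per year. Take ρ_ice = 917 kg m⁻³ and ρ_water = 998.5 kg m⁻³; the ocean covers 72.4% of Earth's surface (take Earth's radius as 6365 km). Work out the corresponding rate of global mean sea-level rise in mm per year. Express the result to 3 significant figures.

ρ_w = 998.5 kg m⁻³. Annual water volume added = 319 Gt / ρ_w = 3.190×10^14 kg / 998.5 kg m⁻³ = 3.195×10^11 m³.
Δh per year = 3.195×10^11 / 3.69×10^14 = 8.67×10^-4 m = 0.867 mm.

≈ 0.867 mm/yr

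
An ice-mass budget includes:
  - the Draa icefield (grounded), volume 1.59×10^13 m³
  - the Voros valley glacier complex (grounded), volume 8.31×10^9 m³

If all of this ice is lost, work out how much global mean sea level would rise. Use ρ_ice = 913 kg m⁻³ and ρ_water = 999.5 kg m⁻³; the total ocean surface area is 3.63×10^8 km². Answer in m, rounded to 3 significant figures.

Draa: 1.59×10^13 m³ × (913/999.5) = 1.452×10^13 m³ of water.
Voros: 8.31×10^9 m³ × (913/999.5) = 7.591×10^9 m³ of water.
Total added water ≈ 1.453×10^13 m³ over 3.63×10^14 m² → Δh = 0.0400 m.

≈ 0.0400 m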